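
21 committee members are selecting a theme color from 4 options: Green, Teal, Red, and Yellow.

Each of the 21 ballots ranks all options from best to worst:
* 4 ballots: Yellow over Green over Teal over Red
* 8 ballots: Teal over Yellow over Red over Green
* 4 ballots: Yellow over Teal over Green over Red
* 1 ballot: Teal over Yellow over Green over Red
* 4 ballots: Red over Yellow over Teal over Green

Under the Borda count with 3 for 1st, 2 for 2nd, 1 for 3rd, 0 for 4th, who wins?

Yellow

Green: 4×2 + 8×0 + 4×1 + 1×1 + 4×0 = 13
Teal: 4×1 + 8×3 + 4×2 + 1×3 + 4×1 = 43
Red: 4×0 + 8×1 + 4×0 + 1×0 + 4×3 = 20
Yellow: 4×3 + 8×2 + 4×3 + 1×2 + 4×2 = 50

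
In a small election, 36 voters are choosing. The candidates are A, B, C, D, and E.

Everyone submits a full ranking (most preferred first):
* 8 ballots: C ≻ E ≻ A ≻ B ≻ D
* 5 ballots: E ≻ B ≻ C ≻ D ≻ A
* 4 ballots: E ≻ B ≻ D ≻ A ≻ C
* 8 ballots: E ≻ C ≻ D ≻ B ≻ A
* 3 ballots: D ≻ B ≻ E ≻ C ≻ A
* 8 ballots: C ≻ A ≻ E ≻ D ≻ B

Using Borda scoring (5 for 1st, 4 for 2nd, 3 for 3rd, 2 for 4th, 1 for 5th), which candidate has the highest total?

E

A: 8×3 + 5×1 + 4×2 + 8×1 + 3×1 + 8×4 = 80
B: 8×2 + 5×4 + 4×4 + 8×2 + 3×4 + 8×1 = 88
C: 8×5 + 5×3 + 4×1 + 8×4 + 3×2 + 8×5 = 137
D: 8×1 + 5×2 + 4×3 + 8×3 + 3×5 + 8×2 = 85
E: 8×4 + 5×5 + 4×5 + 8×5 + 3×3 + 8×3 = 150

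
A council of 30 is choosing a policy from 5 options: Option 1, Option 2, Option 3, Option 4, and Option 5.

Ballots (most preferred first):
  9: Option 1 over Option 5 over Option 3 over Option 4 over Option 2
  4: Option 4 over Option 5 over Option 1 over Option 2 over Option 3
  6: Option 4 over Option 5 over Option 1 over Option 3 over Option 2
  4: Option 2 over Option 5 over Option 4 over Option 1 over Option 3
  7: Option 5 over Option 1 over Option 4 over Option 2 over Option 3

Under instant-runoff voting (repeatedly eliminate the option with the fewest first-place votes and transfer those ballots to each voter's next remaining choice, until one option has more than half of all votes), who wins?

Round 1: Option 1 9, Option 2 4, Option 3 0, Option 4 10, Option 5 7. Option 3 eliminated.
Round 2: Option 1 9, Option 2 4, Option 4 10, Option 5 7. Option 2 eliminated.
Round 3: Option 1 9, Option 4 10, Option 5 11. Option 1 eliminated.
Round 4: Option 4 10, Option 5 20. Option 5 has a majority (≥16).

Option 5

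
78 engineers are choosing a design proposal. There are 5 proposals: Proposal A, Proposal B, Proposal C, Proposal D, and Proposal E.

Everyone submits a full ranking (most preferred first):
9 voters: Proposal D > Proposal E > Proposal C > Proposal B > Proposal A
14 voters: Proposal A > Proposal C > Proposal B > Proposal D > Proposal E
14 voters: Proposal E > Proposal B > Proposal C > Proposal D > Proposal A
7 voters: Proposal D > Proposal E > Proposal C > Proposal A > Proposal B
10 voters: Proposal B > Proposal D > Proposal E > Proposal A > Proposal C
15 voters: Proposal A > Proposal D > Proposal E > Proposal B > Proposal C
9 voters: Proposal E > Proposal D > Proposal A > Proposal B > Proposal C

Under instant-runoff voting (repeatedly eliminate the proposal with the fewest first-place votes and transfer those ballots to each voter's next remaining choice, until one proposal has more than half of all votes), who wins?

Proposal D

Round 1: Proposal A 29, Proposal B 10, Proposal C 0, Proposal D 16, Proposal E 23. Proposal C eliminated.
Round 2: Proposal A 29, Proposal B 10, Proposal D 16, Proposal E 23. Proposal B eliminated.
Round 3: Proposal A 29, Proposal D 26, Proposal E 23. Proposal E eliminated.
Round 4: Proposal A 29, Proposal D 49. Proposal D has a majority (≥40).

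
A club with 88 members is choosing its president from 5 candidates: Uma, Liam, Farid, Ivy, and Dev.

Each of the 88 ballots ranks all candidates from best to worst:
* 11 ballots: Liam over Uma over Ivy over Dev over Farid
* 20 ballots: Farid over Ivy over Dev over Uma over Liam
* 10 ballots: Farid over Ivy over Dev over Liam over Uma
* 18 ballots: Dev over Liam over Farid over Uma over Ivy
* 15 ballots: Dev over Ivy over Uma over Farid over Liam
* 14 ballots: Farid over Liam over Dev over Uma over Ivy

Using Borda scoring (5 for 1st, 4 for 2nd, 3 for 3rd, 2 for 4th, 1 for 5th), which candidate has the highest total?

Dev

Uma: 11×4 + 20×2 + 10×1 + 18×2 + 15×3 + 14×2 = 203
Liam: 11×5 + 20×1 + 10×2 + 18×4 + 15×1 + 14×4 = 238
Farid: 11×1 + 20×5 + 10×5 + 18×3 + 15×2 + 14×5 = 315
Ivy: 11×3 + 20×4 + 10×4 + 18×1 + 15×4 + 14×1 = 245
Dev: 11×2 + 20×3 + 10×3 + 18×5 + 15×5 + 14×3 = 319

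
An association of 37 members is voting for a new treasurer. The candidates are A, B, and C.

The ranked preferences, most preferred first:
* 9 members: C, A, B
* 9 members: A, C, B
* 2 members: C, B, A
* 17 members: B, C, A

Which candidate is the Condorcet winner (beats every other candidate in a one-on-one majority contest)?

C

C vs A: 28–9
C vs B: 20–17
C beats every other candidate.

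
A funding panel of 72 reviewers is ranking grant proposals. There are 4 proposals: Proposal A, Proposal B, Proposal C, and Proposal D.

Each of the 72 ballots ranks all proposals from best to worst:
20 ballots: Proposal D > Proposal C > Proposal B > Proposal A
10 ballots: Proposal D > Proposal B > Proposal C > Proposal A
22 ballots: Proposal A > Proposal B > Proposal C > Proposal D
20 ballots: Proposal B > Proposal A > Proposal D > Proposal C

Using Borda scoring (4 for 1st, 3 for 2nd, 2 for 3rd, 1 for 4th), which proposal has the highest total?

Proposal A: 20×1 + 10×1 + 22×4 + 20×3 = 178
Proposal B: 20×2 + 10×3 + 22×3 + 20×4 = 216
Proposal C: 20×3 + 10×2 + 22×2 + 20×1 = 144
Proposal D: 20×4 + 10×4 + 22×1 + 20×2 = 182

Proposal B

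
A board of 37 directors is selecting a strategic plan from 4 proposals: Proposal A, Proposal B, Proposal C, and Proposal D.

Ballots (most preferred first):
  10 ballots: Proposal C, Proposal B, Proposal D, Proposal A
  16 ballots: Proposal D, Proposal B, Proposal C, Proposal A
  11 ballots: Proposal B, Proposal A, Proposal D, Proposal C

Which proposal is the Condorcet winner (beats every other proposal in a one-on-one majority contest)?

Proposal B

Proposal B vs Proposal A: 37–0
Proposal B vs Proposal C: 27–10
Proposal B vs Proposal D: 21–16
Proposal B beats every other proposal.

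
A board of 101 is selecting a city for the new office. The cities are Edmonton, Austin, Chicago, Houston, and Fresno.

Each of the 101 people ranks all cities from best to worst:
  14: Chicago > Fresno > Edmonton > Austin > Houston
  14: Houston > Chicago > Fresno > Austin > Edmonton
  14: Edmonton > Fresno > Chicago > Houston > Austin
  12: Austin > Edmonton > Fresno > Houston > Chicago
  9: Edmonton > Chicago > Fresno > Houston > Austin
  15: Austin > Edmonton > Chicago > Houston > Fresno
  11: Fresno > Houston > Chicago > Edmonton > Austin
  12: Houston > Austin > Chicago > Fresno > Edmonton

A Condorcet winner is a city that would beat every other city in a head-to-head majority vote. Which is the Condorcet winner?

Chicago

Chicago vs Edmonton: 51–50
Chicago vs Austin: 62–39
Chicago vs Houston: 52–49
Chicago vs Fresno: 64–37
Chicago beats every other city.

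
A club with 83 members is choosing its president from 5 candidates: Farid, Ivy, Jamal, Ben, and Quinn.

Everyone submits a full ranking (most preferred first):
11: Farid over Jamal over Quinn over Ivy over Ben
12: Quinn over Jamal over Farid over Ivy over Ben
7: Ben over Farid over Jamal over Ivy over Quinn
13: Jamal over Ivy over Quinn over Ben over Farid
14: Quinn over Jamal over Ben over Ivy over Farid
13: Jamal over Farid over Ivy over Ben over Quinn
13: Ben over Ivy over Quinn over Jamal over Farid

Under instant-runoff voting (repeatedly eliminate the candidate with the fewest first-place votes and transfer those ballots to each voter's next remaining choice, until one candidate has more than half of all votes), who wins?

Jamal

Round 1: Farid 11, Ivy 0, Jamal 26, Ben 20, Quinn 26. Ivy eliminated.
Round 2: Farid 11, Jamal 26, Ben 20, Quinn 26. Farid eliminated.
Round 3: Jamal 37, Ben 20, Quinn 26. Ben eliminated.
Round 4: Jamal 44, Quinn 39. Jamal has a majority (≥42).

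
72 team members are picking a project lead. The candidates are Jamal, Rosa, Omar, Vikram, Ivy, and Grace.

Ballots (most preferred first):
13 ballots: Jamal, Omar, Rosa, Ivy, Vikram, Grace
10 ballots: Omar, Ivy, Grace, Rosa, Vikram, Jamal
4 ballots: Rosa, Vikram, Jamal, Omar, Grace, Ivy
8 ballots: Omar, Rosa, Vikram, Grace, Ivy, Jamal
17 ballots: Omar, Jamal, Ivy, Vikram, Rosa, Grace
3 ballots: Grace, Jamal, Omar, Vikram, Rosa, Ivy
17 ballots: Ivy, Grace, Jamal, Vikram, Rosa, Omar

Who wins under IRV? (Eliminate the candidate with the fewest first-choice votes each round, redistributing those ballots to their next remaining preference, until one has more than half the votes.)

Round 1: Jamal 13, Rosa 4, Omar 35, Vikram 0, Ivy 17, Grace 3. Vikram eliminated.
Round 2: Jamal 13, Rosa 4, Omar 35, Ivy 17, Grace 3. Grace eliminated.
Round 3: Jamal 16, Rosa 4, Omar 35, Ivy 17. Rosa eliminated.
Round 4: Jamal 20, Omar 35, Ivy 17. Ivy eliminated.
Round 5: Jamal 37, Omar 35. Jamal has a majority (≥37).

Jamal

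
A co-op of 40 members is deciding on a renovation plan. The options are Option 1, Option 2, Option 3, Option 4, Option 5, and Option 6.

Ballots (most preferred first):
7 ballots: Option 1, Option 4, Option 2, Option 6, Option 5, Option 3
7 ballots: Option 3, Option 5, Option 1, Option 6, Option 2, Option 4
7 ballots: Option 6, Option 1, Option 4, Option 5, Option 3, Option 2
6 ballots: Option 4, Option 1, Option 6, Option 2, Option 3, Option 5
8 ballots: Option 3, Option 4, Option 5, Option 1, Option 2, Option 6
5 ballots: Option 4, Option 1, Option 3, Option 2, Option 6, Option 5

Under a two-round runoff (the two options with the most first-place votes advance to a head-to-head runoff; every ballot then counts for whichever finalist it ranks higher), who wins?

Round 1 first-place votes: Option 1 7, Option 2 0, Option 3 15, Option 4 11, Option 5 0, Option 6 7. Option 3 and Option 4 advance.
Runoff: Option 3 is ranked above Option 4 on 15 ballots, Option 4 above Option 3 on 25.

Option 4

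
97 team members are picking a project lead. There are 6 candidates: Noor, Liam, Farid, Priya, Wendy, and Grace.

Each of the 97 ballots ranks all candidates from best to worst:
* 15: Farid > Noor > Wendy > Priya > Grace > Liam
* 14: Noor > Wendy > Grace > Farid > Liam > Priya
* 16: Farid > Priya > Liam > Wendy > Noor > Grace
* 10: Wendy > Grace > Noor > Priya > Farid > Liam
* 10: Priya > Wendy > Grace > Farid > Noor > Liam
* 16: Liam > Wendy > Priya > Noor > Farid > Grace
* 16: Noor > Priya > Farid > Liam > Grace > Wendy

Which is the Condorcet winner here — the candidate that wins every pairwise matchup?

Wendy

Wendy vs Noor: 52–45
Wendy vs Liam: 49–48
Wendy vs Farid: 50–47
Wendy vs Priya: 55–42
Wendy vs Grace: 81–16
Wendy beats every other candidate.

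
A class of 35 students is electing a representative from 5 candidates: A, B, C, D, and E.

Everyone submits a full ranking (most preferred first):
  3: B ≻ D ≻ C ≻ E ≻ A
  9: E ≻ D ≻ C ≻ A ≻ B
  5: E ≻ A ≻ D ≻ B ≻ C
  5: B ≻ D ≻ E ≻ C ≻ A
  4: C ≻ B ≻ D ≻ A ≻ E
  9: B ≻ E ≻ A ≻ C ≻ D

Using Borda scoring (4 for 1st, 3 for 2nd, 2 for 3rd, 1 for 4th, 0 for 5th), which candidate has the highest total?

E

A: 3×0 + 9×1 + 5×3 + 5×0 + 4×1 + 9×2 = 46
B: 3×4 + 9×0 + 5×1 + 5×4 + 4×3 + 9×4 = 85
C: 3×2 + 9×2 + 5×0 + 5×1 + 4×4 + 9×1 = 54
D: 3×3 + 9×3 + 5×2 + 5×3 + 4×2 + 9×0 = 69
E: 3×1 + 9×4 + 5×4 + 5×2 + 4×0 + 9×3 = 96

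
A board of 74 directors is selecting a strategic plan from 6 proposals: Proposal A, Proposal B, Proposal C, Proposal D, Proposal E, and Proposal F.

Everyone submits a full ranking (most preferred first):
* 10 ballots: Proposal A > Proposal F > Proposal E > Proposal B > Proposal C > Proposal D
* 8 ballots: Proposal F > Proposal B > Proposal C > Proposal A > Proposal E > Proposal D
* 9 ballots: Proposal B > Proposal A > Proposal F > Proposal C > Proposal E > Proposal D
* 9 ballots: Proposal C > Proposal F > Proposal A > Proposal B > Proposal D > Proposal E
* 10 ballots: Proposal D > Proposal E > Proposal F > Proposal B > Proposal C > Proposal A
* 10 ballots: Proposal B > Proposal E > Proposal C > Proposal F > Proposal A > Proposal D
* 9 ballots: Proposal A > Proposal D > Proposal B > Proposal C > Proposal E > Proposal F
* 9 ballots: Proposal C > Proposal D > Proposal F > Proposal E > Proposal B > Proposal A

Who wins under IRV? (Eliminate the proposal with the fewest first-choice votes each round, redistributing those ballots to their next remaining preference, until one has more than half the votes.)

Round 1: Proposal A 19, Proposal B 19, Proposal C 18, Proposal D 10, Proposal E 0, Proposal F 8. Proposal E eliminated.
Round 2: Proposal A 19, Proposal B 19, Proposal C 18, Proposal D 10, Proposal F 8. Proposal F eliminated.
Round 3: Proposal A 19, Proposal B 27, Proposal C 18, Proposal D 10. Proposal D eliminated.
Round 4: Proposal A 19, Proposal B 37, Proposal C 18. Proposal C eliminated.
Round 5: Proposal A 28, Proposal B 46. Proposal B has a majority (≥38).

Proposal B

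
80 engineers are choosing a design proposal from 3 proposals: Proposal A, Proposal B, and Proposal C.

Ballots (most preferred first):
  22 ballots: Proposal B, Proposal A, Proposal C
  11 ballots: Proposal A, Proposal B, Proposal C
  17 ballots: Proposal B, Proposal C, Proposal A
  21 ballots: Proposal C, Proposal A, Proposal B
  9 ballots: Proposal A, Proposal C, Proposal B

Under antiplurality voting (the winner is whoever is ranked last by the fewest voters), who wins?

Proposal A

Last-place votes: Proposal A 17, Proposal B 30, Proposal C 33.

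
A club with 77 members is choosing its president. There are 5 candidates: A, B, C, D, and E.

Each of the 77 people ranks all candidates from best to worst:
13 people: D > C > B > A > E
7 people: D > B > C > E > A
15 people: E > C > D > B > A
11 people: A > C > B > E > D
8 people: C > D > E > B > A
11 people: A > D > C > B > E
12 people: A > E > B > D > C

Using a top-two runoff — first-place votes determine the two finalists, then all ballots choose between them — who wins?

D

Round 1 first-place votes: A 34, B 0, C 8, D 20, E 15. A and D advance.
Runoff: A is ranked above D on 34 ballots, D above A on 43.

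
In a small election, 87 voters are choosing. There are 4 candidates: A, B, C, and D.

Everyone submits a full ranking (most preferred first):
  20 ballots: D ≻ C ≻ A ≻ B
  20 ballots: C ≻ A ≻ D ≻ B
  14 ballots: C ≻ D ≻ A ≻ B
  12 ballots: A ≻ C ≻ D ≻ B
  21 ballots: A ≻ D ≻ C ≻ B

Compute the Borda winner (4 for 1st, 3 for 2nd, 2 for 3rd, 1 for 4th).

C

A: 20×2 + 20×3 + 14×2 + 12×4 + 21×4 = 260
B: 20×1 + 20×1 + 14×1 + 12×1 + 21×1 = 87
C: 20×3 + 20×4 + 14×4 + 12×3 + 21×2 = 274
D: 20×4 + 20×2 + 14×3 + 12×2 + 21×3 = 249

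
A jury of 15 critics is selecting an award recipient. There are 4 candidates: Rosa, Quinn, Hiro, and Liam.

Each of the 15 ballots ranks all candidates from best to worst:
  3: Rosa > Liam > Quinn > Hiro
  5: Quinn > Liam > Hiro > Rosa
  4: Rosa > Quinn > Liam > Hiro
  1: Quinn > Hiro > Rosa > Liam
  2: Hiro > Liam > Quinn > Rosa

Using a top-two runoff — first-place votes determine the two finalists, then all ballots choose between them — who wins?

Quinn

Round 1 first-place votes: Rosa 7, Quinn 6, Hiro 2, Liam 0. Rosa and Quinn advance.
Runoff: Rosa is ranked above Quinn on 7 ballots, Quinn above Rosa on 8.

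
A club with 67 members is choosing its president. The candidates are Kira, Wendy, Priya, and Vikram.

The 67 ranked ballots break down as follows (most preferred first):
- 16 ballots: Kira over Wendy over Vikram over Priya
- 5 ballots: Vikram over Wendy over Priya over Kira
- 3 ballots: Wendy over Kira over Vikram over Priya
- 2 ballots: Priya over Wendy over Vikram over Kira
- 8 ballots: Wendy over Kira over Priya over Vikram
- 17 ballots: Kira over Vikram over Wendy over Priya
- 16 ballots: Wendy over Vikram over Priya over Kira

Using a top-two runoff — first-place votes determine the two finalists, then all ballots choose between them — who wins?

Round 1 first-place votes: Kira 33, Wendy 27, Priya 2, Vikram 5. Kira and Wendy advance.
Runoff: Kira is ranked above Wendy on 33 ballots, Wendy above Kira on 34.

Wendy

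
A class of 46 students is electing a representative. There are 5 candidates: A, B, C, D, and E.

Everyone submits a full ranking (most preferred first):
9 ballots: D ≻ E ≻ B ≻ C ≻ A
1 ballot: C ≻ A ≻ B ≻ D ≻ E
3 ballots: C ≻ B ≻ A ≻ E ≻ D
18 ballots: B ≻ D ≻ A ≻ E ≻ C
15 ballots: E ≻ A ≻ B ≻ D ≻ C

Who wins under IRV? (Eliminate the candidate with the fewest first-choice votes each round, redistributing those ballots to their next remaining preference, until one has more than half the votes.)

Round 1: A 0, B 18, C 4, D 9, E 15. A eliminated.
Round 2: B 18, C 4, D 9, E 15. C eliminated.
Round 3: B 22, D 9, E 15. D eliminated.
Round 4: B 22, E 24. E has a majority (≥24).

E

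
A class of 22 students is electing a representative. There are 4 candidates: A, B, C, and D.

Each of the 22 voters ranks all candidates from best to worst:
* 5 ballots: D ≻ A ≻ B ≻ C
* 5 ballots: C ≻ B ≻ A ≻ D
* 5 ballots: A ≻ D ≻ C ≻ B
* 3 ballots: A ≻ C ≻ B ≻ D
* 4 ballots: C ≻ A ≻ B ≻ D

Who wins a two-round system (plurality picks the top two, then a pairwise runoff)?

A

Round 1 first-place votes: A 8, B 0, C 9, D 5. C and A advance.
Runoff: C is ranked above A on 9 ballots, A above C on 13.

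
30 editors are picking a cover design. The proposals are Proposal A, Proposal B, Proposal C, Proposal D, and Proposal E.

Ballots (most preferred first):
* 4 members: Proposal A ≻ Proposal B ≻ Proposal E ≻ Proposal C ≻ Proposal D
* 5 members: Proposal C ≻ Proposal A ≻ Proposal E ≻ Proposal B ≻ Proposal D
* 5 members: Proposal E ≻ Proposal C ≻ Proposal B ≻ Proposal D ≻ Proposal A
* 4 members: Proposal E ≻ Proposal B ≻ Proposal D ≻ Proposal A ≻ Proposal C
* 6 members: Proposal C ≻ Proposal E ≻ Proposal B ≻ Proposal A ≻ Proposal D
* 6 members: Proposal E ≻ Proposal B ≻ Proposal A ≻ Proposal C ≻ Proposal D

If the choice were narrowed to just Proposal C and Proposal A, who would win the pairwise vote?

Proposal C

Proposal C is ranked above Proposal A on 16 ballots; Proposal A above Proposal C on 14.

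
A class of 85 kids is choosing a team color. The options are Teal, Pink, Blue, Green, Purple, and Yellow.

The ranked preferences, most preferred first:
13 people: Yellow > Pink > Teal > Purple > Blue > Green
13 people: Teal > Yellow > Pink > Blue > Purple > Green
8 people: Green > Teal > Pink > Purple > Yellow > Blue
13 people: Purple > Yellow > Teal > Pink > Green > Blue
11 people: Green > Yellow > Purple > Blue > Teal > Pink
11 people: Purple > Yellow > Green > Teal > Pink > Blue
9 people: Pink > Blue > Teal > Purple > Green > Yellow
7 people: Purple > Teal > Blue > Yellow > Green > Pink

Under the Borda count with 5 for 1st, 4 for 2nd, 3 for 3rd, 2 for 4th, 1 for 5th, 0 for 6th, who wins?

Yellow

Teal: 13×3 + 13×5 + 8×4 + 13×3 + 11×1 + 11×2 + 9×3 + 7×4 = 263
Pink: 13×4 + 13×3 + 8×3 + 13×2 + 11×0 + 11×1 + 9×5 + 7×0 = 197
Blue: 13×1 + 13×2 + 8×0 + 13×0 + 11×2 + 11×0 + 9×4 + 7×3 = 118
Green: 13×0 + 13×0 + 8×5 + 13×1 + 11×5 + 11×3 + 9×1 + 7×1 = 157
Purple: 13×2 + 13×1 + 8×2 + 13×5 + 11×3 + 11×5 + 9×2 + 7×5 = 261
Yellow: 13×5 + 13×4 + 8×1 + 13×4 + 11×4 + 11×4 + 9×0 + 7×2 = 279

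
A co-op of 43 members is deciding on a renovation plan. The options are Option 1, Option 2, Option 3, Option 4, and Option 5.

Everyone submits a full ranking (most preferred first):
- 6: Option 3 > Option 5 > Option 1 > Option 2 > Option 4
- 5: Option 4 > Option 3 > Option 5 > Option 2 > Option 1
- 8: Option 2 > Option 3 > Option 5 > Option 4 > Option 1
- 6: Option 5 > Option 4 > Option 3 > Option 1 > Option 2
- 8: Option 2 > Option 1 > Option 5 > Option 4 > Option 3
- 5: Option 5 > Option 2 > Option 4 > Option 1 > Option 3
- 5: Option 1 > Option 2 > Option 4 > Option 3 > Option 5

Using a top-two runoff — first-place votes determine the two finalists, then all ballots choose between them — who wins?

Round 1 first-place votes: Option 1 5, Option 2 16, Option 3 6, Option 4 5, Option 5 11. Option 2 and Option 5 advance.
Runoff: Option 2 is ranked above Option 5 on 21 ballots, Option 5 above Option 2 on 22.

Option 5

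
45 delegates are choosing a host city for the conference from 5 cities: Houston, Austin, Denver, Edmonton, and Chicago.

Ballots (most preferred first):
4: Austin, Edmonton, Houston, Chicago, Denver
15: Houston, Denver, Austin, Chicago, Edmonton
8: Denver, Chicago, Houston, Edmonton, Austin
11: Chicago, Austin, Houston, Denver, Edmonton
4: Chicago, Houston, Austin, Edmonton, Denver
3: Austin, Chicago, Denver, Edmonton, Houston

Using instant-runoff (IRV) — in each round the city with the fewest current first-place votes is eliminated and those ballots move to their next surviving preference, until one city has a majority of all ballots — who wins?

Chicago

Round 1: Houston 15, Austin 7, Denver 8, Edmonton 0, Chicago 15. Edmonton eliminated.
Round 2: Houston 15, Austin 7, Denver 8, Chicago 15. Austin eliminated.
Round 3: Houston 19, Denver 8, Chicago 18. Denver eliminated.
Round 4: Houston 19, Chicago 26. Chicago has a majority (≥23).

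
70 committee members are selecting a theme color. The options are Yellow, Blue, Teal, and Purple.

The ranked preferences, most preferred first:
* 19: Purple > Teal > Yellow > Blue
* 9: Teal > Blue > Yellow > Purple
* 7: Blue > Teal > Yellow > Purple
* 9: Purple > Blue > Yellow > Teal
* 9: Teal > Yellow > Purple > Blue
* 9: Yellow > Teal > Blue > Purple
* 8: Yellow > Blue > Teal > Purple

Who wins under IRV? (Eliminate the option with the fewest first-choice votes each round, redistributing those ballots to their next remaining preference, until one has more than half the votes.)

Round 1: Yellow 17, Blue 7, Teal 18, Purple 28. Blue eliminated.
Round 2: Yellow 17, Teal 25, Purple 28. Yellow eliminated.
Round 3: Teal 42, Purple 28. Teal has a majority (≥36).

Teal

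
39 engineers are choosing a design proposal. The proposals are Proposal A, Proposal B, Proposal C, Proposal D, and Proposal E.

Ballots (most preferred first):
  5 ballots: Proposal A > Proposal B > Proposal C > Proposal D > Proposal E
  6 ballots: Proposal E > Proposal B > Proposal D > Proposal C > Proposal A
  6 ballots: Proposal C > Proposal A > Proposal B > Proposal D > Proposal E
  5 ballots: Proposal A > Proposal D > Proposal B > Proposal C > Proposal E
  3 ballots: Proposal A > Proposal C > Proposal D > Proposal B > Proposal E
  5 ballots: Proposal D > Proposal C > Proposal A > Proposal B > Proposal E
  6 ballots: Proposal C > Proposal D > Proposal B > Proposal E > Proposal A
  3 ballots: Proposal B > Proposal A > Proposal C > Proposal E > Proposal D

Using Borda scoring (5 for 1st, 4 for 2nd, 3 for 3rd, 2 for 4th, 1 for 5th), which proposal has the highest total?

Proposal C

Proposal A: 5×5 + 6×1 + 6×4 + 5×5 + 3×5 + 5×3 + 6×1 + 3×4 = 128
Proposal B: 5×4 + 6×4 + 6×3 + 5×3 + 3×2 + 5×2 + 6×3 + 3×5 = 126
Proposal C: 5×3 + 6×2 + 6×5 + 5×2 + 3×4 + 5×4 + 6×5 + 3×3 = 138
Proposal D: 5×2 + 6×3 + 6×2 + 5×4 + 3×3 + 5×5 + 6×4 + 3×1 = 121
Proposal E: 5×1 + 6×5 + 6×1 + 5×1 + 3×1 + 5×1 + 6×2 + 3×2 = 72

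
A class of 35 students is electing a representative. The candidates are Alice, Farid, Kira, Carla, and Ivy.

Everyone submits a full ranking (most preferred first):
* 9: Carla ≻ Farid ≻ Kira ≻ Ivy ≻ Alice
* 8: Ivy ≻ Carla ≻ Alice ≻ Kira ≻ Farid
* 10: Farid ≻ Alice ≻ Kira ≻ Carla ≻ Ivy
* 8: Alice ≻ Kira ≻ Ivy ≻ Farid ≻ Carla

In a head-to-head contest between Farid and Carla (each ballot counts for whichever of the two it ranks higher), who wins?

Farid is ranked above Carla on 18 ballots; Carla above Farid on 17.

Farid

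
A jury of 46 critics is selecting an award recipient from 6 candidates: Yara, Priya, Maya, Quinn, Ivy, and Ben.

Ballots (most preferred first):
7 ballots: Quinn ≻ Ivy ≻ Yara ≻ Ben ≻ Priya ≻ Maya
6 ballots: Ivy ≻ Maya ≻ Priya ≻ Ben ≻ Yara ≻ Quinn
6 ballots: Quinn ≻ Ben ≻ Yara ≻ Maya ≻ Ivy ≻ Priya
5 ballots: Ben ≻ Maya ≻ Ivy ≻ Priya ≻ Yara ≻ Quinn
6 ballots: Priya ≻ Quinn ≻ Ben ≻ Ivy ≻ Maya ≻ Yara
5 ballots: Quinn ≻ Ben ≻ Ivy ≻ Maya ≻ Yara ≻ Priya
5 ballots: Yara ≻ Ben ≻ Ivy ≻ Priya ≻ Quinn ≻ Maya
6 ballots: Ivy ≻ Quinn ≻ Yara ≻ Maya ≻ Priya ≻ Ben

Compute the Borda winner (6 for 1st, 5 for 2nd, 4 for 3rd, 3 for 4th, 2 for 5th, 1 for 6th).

Ivy

Yara: 7×4 + 6×2 + 6×4 + 5×2 + 6×1 + 5×2 + 5×6 + 6×4 = 144
Priya: 7×2 + 6×4 + 6×1 + 5×3 + 6×6 + 5×1 + 5×3 + 6×2 = 127
Maya: 7×1 + 6×5 + 6×3 + 5×5 + 6×2 + 5×3 + 5×1 + 6×3 = 130
Quinn: 7×6 + 6×1 + 6×6 + 5×1 + 6×5 + 5×6 + 5×2 + 6×5 = 189
Ivy: 7×5 + 6×6 + 6×2 + 5×4 + 6×3 + 5×4 + 5×4 + 6×6 = 197
Ben: 7×3 + 6×3 + 6×5 + 5×6 + 6×4 + 5×5 + 5×5 + 6×1 = 179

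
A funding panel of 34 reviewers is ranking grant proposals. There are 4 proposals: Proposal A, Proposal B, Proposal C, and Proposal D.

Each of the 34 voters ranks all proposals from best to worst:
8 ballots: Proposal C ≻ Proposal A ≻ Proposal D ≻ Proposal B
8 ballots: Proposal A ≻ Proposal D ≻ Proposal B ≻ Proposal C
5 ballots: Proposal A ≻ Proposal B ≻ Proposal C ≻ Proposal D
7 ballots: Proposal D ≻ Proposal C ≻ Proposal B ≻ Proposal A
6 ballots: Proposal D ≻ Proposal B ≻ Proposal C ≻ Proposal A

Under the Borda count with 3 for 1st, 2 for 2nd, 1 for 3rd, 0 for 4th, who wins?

Proposal D

Proposal A: 8×2 + 8×3 + 5×3 + 7×0 + 6×0 = 55
Proposal B: 8×0 + 8×1 + 5×2 + 7×1 + 6×2 = 37
Proposal C: 8×3 + 8×0 + 5×1 + 7×2 + 6×1 = 49
Proposal D: 8×1 + 8×2 + 5×0 + 7×3 + 6×3 = 63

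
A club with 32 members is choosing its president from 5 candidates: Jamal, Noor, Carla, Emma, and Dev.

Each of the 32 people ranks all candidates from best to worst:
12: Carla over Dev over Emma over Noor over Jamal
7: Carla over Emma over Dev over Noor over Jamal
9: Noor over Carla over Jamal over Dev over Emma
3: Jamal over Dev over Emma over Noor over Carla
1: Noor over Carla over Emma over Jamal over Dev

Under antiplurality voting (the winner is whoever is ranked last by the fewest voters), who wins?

Noor

Last-place votes: Jamal 19, Noor 0, Carla 3, Emma 9, Dev 1.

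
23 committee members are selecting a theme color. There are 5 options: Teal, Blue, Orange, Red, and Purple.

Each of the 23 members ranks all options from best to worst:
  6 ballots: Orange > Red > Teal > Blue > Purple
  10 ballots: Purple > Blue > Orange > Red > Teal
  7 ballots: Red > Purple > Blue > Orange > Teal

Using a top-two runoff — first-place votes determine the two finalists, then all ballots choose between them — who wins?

Round 1 first-place votes: Teal 0, Blue 0, Orange 6, Red 7, Purple 10. Purple and Red advance.
Runoff: Purple is ranked above Red on 10 ballots, Red above Purple on 13.

Red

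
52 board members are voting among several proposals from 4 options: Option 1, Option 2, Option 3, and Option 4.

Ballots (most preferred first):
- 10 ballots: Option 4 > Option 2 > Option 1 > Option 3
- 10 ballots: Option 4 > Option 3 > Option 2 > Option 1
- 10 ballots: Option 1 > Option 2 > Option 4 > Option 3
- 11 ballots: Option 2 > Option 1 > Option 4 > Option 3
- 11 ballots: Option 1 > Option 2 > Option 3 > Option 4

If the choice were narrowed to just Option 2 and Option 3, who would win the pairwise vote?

Option 2

Option 2 is ranked above Option 3 on 42 ballots; Option 3 above Option 2 on 10.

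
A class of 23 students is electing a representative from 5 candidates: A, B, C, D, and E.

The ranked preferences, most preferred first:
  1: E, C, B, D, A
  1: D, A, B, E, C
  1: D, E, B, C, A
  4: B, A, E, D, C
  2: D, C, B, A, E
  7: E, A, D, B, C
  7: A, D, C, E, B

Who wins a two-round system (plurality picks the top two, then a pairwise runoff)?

Round 1 first-place votes: A 7, B 4, C 0, D 4, E 8. E and A advance.
Runoff: E is ranked above A on 9 ballots, A above E on 14.

A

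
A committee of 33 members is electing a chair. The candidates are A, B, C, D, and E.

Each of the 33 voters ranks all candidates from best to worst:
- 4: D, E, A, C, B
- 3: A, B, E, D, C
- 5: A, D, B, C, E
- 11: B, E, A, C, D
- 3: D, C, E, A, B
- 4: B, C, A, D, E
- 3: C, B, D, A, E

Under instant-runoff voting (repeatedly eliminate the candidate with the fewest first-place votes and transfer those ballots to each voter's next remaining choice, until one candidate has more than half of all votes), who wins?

Round 1: A 8, B 15, C 3, D 7, E 0. E eliminated.
Round 2: A 8, B 15, C 3, D 7. C eliminated.
Round 3: A 8, B 18, D 7. B has a majority (≥17).

B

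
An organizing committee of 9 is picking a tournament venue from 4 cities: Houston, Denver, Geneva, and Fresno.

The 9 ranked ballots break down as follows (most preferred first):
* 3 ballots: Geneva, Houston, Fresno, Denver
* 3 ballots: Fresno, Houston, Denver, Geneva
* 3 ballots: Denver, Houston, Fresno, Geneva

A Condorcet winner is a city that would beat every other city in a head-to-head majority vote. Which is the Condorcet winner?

Houston vs Denver: 6–3
Houston vs Geneva: 6–3
Houston vs Fresno: 6–3
Houston beats every other city.

Houston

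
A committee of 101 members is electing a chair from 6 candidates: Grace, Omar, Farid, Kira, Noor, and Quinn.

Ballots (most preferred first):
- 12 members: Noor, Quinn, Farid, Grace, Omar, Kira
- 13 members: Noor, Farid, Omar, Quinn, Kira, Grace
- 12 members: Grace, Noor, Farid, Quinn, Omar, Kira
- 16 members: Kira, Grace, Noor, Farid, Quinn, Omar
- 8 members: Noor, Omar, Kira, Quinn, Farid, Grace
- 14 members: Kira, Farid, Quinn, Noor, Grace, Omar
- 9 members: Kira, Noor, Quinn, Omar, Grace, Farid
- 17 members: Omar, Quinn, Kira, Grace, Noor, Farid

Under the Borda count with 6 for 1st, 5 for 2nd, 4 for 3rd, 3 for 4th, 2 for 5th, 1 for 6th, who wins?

Grace: 12×3 + 13×1 + 12×6 + 16×5 + 8×1 + 14×2 + 9×2 + 17×3 = 306
Omar: 12×2 + 13×4 + 12×2 + 16×1 + 8×5 + 14×1 + 9×3 + 17×6 = 299
Farid: 12×4 + 13×5 + 12×4 + 16×3 + 8×2 + 14×5 + 9×1 + 17×1 = 321
Kira: 12×1 + 13×2 + 12×1 + 16×6 + 8×4 + 14×6 + 9×6 + 17×4 = 384
Noor: 12×6 + 13×6 + 12×5 + 16×4 + 8×6 + 14×3 + 9×5 + 17×2 = 443
Quinn: 12×5 + 13×3 + 12×3 + 16×2 + 8×3 + 14×4 + 9×4 + 17×5 = 368

Noor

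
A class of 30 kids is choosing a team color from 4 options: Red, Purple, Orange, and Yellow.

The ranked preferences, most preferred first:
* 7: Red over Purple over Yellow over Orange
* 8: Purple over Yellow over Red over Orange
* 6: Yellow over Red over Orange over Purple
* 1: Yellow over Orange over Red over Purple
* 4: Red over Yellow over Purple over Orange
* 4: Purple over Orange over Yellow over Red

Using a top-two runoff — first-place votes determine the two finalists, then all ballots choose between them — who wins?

Red

Round 1 first-place votes: Red 11, Purple 12, Orange 0, Yellow 7. Purple and Red advance.
Runoff: Purple is ranked above Red on 12 ballots, Red above Purple on 18.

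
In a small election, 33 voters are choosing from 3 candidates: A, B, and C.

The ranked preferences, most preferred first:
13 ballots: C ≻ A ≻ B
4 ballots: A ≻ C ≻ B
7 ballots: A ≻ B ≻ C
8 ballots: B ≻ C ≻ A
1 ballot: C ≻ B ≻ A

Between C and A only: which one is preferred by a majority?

C is ranked above A on 22 ballots; A above C on 11.

C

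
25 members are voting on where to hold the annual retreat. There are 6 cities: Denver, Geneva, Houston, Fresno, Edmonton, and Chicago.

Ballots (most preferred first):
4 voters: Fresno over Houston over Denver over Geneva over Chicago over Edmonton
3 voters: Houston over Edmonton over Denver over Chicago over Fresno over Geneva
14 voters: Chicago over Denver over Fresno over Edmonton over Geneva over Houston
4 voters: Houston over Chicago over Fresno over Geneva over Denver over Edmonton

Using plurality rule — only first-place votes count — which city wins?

First-place votes: Denver 0, Geneva 0, Houston 7, Fresno 4, Edmonton 0, Chicago 14.

Chicago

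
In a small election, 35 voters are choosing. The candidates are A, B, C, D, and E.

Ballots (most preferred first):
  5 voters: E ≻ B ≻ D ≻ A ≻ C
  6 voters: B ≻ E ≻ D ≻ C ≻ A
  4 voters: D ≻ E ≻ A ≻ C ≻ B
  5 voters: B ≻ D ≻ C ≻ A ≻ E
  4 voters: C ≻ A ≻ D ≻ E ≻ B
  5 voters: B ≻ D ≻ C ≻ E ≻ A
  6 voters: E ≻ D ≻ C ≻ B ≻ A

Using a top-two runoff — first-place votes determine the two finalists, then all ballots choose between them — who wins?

E

Round 1 first-place votes: A 0, B 16, C 4, D 4, E 11. B and E advance.
Runoff: B is ranked above E on 16 ballots, E above B on 19.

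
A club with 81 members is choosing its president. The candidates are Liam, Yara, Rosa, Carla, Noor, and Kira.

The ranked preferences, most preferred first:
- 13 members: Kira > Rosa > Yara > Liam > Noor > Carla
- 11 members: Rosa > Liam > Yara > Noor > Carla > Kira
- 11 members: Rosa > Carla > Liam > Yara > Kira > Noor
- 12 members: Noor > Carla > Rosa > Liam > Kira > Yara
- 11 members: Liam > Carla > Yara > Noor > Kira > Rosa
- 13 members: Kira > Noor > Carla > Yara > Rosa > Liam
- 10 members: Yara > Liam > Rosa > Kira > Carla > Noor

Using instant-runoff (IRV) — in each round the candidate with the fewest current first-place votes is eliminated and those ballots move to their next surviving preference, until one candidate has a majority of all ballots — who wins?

Rosa

Round 1: Liam 11, Yara 10, Rosa 22, Carla 0, Noor 12, Kira 26. Carla eliminated.
Round 2: Liam 11, Yara 10, Rosa 22, Noor 12, Kira 26. Yara eliminated.
Round 3: Liam 21, Rosa 22, Noor 12, Kira 26. Noor eliminated.
Round 4: Liam 21, Rosa 34, Kira 26. Liam eliminated.
Round 5: Rosa 44, Kira 37. Rosa has a majority (≥41).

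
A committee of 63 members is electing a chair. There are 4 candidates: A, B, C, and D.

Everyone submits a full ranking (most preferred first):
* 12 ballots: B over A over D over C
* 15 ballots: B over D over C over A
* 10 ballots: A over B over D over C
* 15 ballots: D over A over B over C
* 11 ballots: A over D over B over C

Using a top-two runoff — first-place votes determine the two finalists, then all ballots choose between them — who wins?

Round 1 first-place votes: A 21, B 27, C 0, D 15. B and A advance.
Runoff: B is ranked above A on 27 ballots, A above B on 36.

A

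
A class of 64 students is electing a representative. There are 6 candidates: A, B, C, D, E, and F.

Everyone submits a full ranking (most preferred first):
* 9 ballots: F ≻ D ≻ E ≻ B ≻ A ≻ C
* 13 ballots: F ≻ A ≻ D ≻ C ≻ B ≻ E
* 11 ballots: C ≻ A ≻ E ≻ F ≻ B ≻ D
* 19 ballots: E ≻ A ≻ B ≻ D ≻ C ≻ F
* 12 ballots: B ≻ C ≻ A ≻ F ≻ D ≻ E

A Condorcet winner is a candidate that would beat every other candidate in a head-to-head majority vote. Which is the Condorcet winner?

A

A vs B: 43–21
A vs C: 41–23
A vs D: 55–9
A vs E: 36–28
A vs F: 42–22
A beats every other candidate.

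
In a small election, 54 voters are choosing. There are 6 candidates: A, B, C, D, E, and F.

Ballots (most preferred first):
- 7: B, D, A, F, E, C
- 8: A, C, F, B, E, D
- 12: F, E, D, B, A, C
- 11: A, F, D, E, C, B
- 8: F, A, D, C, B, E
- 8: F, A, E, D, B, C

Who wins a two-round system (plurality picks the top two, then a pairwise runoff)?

Round 1 first-place votes: A 19, B 7, C 0, D 0, E 0, F 28. F and A advance.
Runoff: F is ranked above A on 28 ballots, A above F on 26.

F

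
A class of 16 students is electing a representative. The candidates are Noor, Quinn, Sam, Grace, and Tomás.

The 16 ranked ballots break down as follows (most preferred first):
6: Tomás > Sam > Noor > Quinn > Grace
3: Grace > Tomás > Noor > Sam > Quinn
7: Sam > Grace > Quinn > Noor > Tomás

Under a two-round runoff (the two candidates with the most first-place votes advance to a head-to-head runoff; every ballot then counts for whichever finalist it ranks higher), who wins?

Round 1 first-place votes: Noor 0, Quinn 0, Sam 7, Grace 3, Tomás 6. Sam and Tomás advance.
Runoff: Sam is ranked above Tomás on 7 ballots, Tomás above Sam on 9.

Tomás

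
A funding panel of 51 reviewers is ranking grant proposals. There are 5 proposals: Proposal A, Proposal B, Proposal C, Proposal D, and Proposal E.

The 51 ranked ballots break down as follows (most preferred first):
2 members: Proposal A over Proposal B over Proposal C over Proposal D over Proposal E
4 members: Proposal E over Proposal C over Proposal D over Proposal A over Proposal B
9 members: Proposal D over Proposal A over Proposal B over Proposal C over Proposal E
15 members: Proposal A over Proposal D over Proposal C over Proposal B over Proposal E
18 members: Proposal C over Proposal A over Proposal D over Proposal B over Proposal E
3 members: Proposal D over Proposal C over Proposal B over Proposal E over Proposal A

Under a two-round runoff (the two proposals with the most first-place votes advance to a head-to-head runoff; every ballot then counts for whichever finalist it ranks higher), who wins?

Round 1 first-place votes: Proposal A 17, Proposal B 0, Proposal C 18, Proposal D 12, Proposal E 4. Proposal C and Proposal A advance.
Runoff: Proposal C is ranked above Proposal A on 25 ballots, Proposal A above Proposal C on 26.

Proposal A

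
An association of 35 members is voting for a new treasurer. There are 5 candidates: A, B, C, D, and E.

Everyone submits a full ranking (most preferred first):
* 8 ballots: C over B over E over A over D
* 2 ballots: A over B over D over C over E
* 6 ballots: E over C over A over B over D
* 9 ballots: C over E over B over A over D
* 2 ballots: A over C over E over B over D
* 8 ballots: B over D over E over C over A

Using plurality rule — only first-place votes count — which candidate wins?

C

First-place votes: A 4, B 8, C 17, D 0, E 6.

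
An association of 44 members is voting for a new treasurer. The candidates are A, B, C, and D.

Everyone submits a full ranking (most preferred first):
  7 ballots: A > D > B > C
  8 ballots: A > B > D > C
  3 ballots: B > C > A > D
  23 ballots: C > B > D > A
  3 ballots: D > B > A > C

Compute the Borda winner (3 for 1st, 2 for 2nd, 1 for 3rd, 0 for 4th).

B

A: 7×3 + 8×3 + 3×1 + 23×0 + 3×1 = 51
B: 7×1 + 8×2 + 3×3 + 23×2 + 3×2 = 84
C: 7×0 + 8×0 + 3×2 + 23×3 + 3×0 = 75
D: 7×2 + 8×1 + 3×0 + 23×1 + 3×3 = 54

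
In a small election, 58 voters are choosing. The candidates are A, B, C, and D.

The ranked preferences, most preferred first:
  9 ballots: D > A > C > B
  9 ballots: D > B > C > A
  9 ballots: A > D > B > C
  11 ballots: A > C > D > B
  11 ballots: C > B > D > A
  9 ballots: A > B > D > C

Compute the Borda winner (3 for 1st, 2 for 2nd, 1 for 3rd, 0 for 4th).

A: 9×2 + 9×0 + 9×3 + 11×3 + 11×0 + 9×3 = 105
B: 9×0 + 9×2 + 9×1 + 11×0 + 11×2 + 9×2 = 67
C: 9×1 + 9×1 + 9×0 + 11×2 + 11×3 + 9×0 = 73
D: 9×3 + 9×3 + 9×2 + 11×1 + 11×1 + 9×1 = 103

A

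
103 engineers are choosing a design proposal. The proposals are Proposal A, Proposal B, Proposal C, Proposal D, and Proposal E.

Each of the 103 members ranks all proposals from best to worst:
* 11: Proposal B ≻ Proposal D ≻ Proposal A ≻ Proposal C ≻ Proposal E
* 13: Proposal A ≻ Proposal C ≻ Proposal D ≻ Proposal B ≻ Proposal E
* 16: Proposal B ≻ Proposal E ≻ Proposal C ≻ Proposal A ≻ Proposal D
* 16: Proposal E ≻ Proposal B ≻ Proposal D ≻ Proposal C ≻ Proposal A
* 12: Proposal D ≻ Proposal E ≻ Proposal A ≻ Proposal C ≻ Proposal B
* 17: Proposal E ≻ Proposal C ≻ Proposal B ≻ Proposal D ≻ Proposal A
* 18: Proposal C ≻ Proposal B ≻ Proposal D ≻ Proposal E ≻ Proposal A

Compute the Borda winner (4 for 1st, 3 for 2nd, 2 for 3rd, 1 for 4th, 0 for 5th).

Proposal A: 11×2 + 13×4 + 16×1 + 16×0 + 12×2 + 17×0 + 18×0 = 114
Proposal B: 11×4 + 13×1 + 16×4 + 16×3 + 12×0 + 17×2 + 18×3 = 257
Proposal C: 11×1 + 13×3 + 16×2 + 16×1 + 12×1 + 17×3 + 18×4 = 233
Proposal D: 11×3 + 13×2 + 16×0 + 16×2 + 12×4 + 17×1 + 18×2 = 192
Proposal E: 11×0 + 13×0 + 16×3 + 16×4 + 12×3 + 17×4 + 18×1 = 234

Proposal B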